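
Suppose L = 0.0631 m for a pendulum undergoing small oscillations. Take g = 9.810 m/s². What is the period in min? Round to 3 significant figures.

Directly: T = 2π√(L/g).
L = 0.0631 m; g = 9.810 m/s².
T = 0.5039 s
0.5039 s × (1 min / 60.00 s) = 0.008399 min

0.00840 min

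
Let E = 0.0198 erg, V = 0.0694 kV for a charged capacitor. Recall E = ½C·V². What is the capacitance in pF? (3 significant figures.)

0.822 pF

Rearranging E = ½C·V² for C: C = 2E/V².
E = 0.0198 erg = 1.980×10^-9 J; V = 0.0694 kV = 69.40 V.
C = 8.222×10^-13 F
8.222×10^-13 F × (1 pF / 1.000×10^-12 F) = 0.8222 pF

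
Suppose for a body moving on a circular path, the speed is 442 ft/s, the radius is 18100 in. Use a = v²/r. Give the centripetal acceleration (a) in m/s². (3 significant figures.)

39.5 m/s²

Directly: a = v²/r.
v = 442 ft/s = 134.7 m/s; r = 18100 in = 459.7 m.
a = 39.48 m/s²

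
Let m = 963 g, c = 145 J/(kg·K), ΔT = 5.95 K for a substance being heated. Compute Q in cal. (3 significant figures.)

199 cal

Directly: Q = mcΔT.
m = 963 g = 0.9630 kg; c = 145 J/(kg·K); ΔT = 5.95 K.
Q = 830.8 J  (the unit combination reduces to kg·m²/s² = J)
830.8 J × (1 cal / 4.184 J) = 198.6 cal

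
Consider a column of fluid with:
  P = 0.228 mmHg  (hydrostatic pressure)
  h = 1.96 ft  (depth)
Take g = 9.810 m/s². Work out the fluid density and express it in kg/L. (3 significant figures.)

Rearranging P = ρ·g·h for ρ: ρ = P/(g·h).
P = 0.228 mmHg = 30.40 Pa; h = 1.96 ft = 0.5974 m; g = 9.810 m/s².
ρ = 5.187 kg/m³
5.187 kg/m³ × (1 kg/L / 1000 kg/m³) = 0.005187 kg/L

0.00519 kg/L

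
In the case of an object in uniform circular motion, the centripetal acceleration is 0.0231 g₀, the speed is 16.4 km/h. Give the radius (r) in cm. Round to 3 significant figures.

Rearranging: r = v²/a.
a = 0.0231 g₀ = 0.2265 m/s²; v = 16.4 km/h = 4.556 m/s.
r = 91.61 m
91.61 m × (1 cm / 0.01000 m) = 9161 cm

9160 cm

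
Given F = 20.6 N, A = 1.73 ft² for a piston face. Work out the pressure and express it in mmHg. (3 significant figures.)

0.961 mmHg

Directly: P = F/A.
F = 20.6 N; A = 1.73 ft² = 0.1607 m².
P = 128.2 Pa
128.2 Pa × (1 mmHg / 133.3 Pa) = 0.9614 mmHg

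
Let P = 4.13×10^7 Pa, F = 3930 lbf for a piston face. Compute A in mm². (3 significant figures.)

423 mm²

Rearranging P = F/A for A: A = F/P.
P = 4.13×10^7 Pa; F = 3930 lbf = 17482 N.
A = 4.233×10^-4 m²
4.233×10^-4 m² × (1 mm² / 1.000×10^-6 m²) = 423.3 mm²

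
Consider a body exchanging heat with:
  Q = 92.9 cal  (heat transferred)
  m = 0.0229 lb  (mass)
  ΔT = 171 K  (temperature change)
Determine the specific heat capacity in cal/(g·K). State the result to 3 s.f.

0.0523 cal/(g·K)

Rearranging Q = m·c·ΔT for c: c = Q/(m·ΔT).
Q = 92.9 cal = 388.7 J; m = 0.0229 lb = 0.01039 kg; ΔT = 171 K.
c = 218.8 J/(kg·K)
218.8 J/(kg·K) × (1 cal/(g·K) / 4184 J/(kg·K)) = 0.05230 cal/(g·K)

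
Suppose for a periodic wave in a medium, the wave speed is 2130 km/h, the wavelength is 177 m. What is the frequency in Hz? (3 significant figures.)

3.34 Hz

Solving v = f·λ for f: f = v/λ.
v = 2130 km/h = 591.7 m/s; λ = 177 m.
f = 3.343 Hz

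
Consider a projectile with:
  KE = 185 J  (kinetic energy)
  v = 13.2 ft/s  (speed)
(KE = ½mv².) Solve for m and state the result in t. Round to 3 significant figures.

0.0229 t

Rearranging: m = 2·KE/v².
KE = 185 J; v = 13.2 ft/s = 4.023 m/s.
m = 22.86 kg
22.86 kg × (1 t / 1000 kg) = 0.02286 t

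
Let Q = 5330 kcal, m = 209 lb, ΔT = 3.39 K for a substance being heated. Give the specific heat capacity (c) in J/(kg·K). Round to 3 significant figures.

Solving Q = m·c·ΔT for c: c = Q/(m·ΔT).
Q = 5330 kcal = 2.230×10^7 J; m = 209 lb = 94.80 kg; ΔT = 3.39 K.
c = 69392 J/(kg·K)

69400 J/(kg·K)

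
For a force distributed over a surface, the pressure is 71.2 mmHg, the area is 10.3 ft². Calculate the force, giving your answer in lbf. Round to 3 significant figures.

2040 lbf

Solving P = F/A for F: F = P·A.
P = 71.2 mmHg = 9493 Pa; A = 10.3 ft² = 0.9569 m².
F = 9083 N  (the unit combination reduces to kg·m/s² = N)
9083 N × (1 lbf / 4.448 N) = 2042 lbf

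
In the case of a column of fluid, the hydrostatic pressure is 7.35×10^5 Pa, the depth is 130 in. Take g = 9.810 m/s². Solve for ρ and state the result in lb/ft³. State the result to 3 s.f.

Solving P = ρ·g·h for ρ: ρ = P/(g·h).
P = 7.35×10^5 Pa; h = 130 in = 3.302 m; g = 9.810 m/s².
ρ = 22690 kg/m³
22690 kg/m³ × (1 lb/ft³ / 16.02 kg/m³) = 1417 lb/ft³

1420 lb/ft³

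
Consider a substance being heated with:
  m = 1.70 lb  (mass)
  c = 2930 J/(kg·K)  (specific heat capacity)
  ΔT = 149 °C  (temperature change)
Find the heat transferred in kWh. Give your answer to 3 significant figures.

0.0935 kWh

Directly: Q = mcΔT.
m = 1.70 lb = 0.7711 kg; c = 2930 J/(kg·K); ΔT = 149 °C = 149.0 K.
Q = 3.366×10^5 J
3.366×10^5 J × (1 kWh / 3.600×10^6 J) = 0.09351 kWh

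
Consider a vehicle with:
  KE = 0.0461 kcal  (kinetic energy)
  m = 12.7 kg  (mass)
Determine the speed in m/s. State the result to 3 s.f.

Rearranging: v = √(2·KE/m).
KE = 0.0461 kcal = 192.9 J; m = 12.7 kg.
v = 5.511 m/s

5.51 m/s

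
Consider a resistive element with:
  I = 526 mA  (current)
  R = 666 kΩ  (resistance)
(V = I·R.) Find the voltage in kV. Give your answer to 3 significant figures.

From Ohm's law: V = IR.
I = 526 mA = 0.5260 A; R = 666 kΩ = 6.660×10^5 Ω.
V = 3.503×10^5 V
3.503×10^5 V × (1 kV / 1000 V) = 350.3 kV

350 kV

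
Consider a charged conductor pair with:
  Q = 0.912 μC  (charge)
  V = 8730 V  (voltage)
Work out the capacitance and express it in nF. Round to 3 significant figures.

C is given directly by: C = Q/V.
Q = 0.912 μC = 9.120×10^-7 C; V = 8730 V.
C = 1.045×10^-10 F
1.045×10^-10 F × (1 nF / 1.000×10^-9 F) = 0.1045 nF

0.104 nF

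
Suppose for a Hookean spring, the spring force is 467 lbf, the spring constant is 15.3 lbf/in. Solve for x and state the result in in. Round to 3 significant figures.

30.5 in

Rearranging: x = F/k.
F = 467 lbf = 2077 N; k = 15.3 lbf/in = 2679 N/m.
x = 0.7753 m
0.7753 m × (1 in / 0.02540 m) = 30.52 in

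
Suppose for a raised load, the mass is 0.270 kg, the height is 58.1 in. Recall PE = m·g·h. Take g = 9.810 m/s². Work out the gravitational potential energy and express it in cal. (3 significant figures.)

0.934 cal

PE is given directly by: PE = mgh.
m = 0.270 kg; h = 58.1 in = 1.476 m; g = 9.810 m/s².
PE = 3.909 J
3.909 J × (1 cal / 4.184 J) = 0.9342 cal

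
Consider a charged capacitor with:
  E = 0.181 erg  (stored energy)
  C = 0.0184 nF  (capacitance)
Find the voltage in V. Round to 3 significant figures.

Rearranging E = ½C·V² for V: V = √(2E/C).
E = 0.181 erg = 1.810×10^-8 J; C = 0.0184 nF = 1.840×10^-11 F.
V = 44.36 V

44.4 V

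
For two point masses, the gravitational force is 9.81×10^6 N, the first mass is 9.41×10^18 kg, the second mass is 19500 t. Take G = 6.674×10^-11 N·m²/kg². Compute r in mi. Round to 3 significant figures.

From Newton's law of gravitation: r = √(G·m₁m₂/F).
F = 9.81×10^6 N; m₁ = 9.41×10^18 kg; m₂ = 19500 t = 1.950×10^7 kg; G = 6.674×10^-11 N·m²/kg².
r = 35332 m
35332 m × (1 mi / 1609 m) = 21.95 mi

22.0 mi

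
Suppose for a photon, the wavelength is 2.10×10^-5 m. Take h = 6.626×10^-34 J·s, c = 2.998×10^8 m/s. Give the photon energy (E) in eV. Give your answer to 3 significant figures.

Directly: E = hc/λ.
λ = 2.10×10^-5 m; h = 6.626×10^-34 J·s; c = 2.998×10^8 m/s.
E = 9.459×10^-21 J
9.459×10^-21 J × (1 eV / 1.602×10^-19 J) = 0.05904 eV

0.0590 eV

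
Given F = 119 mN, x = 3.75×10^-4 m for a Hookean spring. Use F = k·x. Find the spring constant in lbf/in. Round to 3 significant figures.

1.81 lbf/in

Solving F = k·x for k: k = F/x.
F = 119 mN = 0.1190 N; x = 3.75×10^-4 m.
k = 317.3 N/m
317.3 N/m × (1 lbf/in / 175.1 N/m) = 1.812 lbf/in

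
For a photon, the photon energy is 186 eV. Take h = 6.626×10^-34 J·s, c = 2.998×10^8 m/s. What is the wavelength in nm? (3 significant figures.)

Solving E = h·c/λ for λ: λ = hc/E.
E = 186 eV = 2.980×10^-17 J; h = 6.626×10^-34 J·s; c = 2.998×10^8 m/s.
λ = 6.666×10^-9 m
6.666×10^-9 m × (1 nm / 1.000×10^-9 m) = 6.666 nm

6.67 nm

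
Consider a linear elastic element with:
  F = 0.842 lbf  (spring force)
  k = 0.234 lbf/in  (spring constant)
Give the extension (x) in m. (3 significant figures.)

0.0914 m

From Hooke's law: x = F/k.
F = 0.842 lbf = 3.745 N; k = 0.234 lbf/in = 40.98 N/m.
x = 0.09140 m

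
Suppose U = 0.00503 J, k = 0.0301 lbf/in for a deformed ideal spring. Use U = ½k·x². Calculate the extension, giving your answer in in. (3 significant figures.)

1.72 in

Rearranging U = ½k·x² for x: x = √(2U/k).
U = 0.00503 J; k = 0.0301 lbf/in = 5.271 N/m.
x = 0.04369 m
0.04369 m × (1 in / 0.02540 m) = 1.720 in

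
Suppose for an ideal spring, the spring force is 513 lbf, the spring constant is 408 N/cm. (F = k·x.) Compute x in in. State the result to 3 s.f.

From Hooke's law: x = F/k.
F = 513 lbf = 2282 N; k = 408 N/cm = 40800 N/m.
x = 0.05593 m
0.05593 m × (1 in / 0.02540 m) = 2.202 in

2.20 in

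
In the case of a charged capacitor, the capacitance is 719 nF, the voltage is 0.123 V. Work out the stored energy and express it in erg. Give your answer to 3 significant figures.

Directly: E = ½CV².
C = 719 nF = 7.190×10^-7 F; V = 0.123 V.
E = 5.439×10^-9 J
5.439×10^-9 J × (1 erg / 1.000×10^-7 J) = 0.05439 erg

0.0544 erg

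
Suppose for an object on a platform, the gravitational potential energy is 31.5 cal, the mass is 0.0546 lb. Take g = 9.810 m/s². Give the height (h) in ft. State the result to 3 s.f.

1780 ft

Rearranging PE = m·g·h for h: h = PE/(m·g).
PE = 31.5 cal = 131.8 J; m = 0.0546 lb = 0.02477 kg; g = 9.810 m/s².
h = 542.5 m
542.5 m × (1 ft / 0.3048 m) = 1780 ft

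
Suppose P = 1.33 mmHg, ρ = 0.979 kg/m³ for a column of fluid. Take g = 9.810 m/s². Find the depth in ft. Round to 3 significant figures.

60.6 ft

Rearranging P = ρ·g·h for h: h = P/(ρ·g).
P = 1.33 mmHg = 177.3 Pa; ρ = 0.979 kg/m³; g = 9.810 m/s².
h = 18.46 m
18.46 m × (1 ft / 0.3048 m) = 60.57 ft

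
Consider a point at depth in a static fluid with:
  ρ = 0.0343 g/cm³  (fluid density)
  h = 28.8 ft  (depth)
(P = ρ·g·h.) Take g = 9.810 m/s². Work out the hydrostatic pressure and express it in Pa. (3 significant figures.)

P is given directly by: P = ρgh.
ρ = 0.0343 g/cm³ = 34.30 kg/m³; h = 28.8 ft = 8.778 m; g = 9.810 m/s².
P = 2954 Pa  (the unit combination reduces to kg/(m·s²) = Pa)

2950 Pa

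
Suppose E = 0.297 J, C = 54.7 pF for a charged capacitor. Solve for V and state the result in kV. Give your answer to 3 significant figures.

Rearranging: V = √(2E/C).
E = 0.297 J; C = 54.7 pF = 5.470×10^-11 F.
V = 1.042×10^5 V
1.042×10^5 V × (1 kV / 1000 V) = 104.2 kV

104 kV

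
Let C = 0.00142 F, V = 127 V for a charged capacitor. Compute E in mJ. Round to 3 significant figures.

E is given directly by: E = ½CV².
C = 0.00142 F; V = 127 V.
E = 11.45 J  (the unit combination reduces to kg·m²/s² = J)
11.45 J × (1 mJ / 0.001000 J) = 11452 mJ

11500 mJ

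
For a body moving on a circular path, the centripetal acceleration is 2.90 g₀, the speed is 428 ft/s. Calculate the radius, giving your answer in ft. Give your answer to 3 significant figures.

1960 ft

Solving a = v²/r for r: r = v²/a.
a = 2.90 g₀ = 28.44 m/s²; v = 428 ft/s = 130.5 m/s.
r = 598.4 m
598.4 m × (1 ft / 0.3048 m) = 1963 ft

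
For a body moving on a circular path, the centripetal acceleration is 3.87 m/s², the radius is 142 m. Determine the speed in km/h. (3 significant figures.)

84.4 km/h

Solving a = v²/r for v: v = √(a·r).
a = 3.87 m/s²; r = 142 m.
v = 23.44 m/s
23.44 m/s × (1 km/h / 0.2778 m/s) = 84.39 km/h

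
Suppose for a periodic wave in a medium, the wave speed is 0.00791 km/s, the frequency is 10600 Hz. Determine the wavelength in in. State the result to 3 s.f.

0.0294 in

Rearranging v = f·λ for λ: λ = v/f.
v = 0.00791 km/s = 7.910 m/s; f = 10600 Hz.
λ = 7.462×10^-4 m
7.462×10^-4 m × (1 in / 0.02540 m) = 0.02938 in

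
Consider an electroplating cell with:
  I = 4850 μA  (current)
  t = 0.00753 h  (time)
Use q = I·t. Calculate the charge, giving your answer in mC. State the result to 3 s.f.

Directly: q = It.
I = 4850 μA = 0.004850 A; t = 0.00753 h = 27.11 s.
q = 0.1315 C  (the unit combination reduces to A·s = C)
0.1315 C × (1 mC / 0.001000 C) = 131.5 mC

131 mC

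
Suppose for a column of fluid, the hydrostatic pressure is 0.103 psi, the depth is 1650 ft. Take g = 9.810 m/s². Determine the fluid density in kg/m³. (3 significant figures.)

Rearranging P = ρ·g·h for ρ: ρ = P/(g·h).
P = 0.103 psi = 710.2 Pa; h = 1650 ft = 502.9 m; g = 9.810 m/s².
ρ = 0.1439 kg/m³

0.144 kg/m³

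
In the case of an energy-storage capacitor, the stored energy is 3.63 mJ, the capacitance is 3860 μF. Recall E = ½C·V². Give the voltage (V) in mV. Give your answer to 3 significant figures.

Solving E = ½C·V² for V: V = √(2E/C).
E = 3.63 mJ = 0.003630 J; C = 3860 μF = 0.003860 F.
V = 1.371 V
1.371 V × (1 mV / 0.001000 V) = 1371 mV

1370 mV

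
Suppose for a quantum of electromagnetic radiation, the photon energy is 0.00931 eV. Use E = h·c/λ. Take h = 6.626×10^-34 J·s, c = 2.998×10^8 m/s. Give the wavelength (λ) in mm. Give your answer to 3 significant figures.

0.133 mm

Rearranging E = h·c/λ for λ: λ = hc/E.
E = 0.00931 eV = 1.492×10^-21 J; h = 6.626×10^-34 J·s; c = 2.998×10^8 m/s.
λ = 1.332×10^-4 m
1.332×10^-4 m × (1 mm / 0.001000 m) = 0.1332 mm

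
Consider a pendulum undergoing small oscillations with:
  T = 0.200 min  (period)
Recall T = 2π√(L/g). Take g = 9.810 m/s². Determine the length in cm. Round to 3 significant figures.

Solving T = 2π√(L/g) for L: L = g·(T/2π)².
T = 0.200 min = 12.00 s; g = 9.810 m/s².
L = 35.78 m
35.78 m × (1 cm / 0.01000 m) = 3578 cm

3580 cm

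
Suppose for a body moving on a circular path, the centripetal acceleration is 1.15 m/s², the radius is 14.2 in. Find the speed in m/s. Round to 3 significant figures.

0.644 m/s

Rearranging a = v²/r for v: v = √(a·r).
a = 1.15 m/s²; r = 14.2 in = 0.3607 m.
v = 0.6440 m/s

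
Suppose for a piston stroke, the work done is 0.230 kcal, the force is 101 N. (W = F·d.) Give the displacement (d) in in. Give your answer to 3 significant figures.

Solving W = F·d for d: d = W/F.
W = 0.230 kcal = 962.3 J; F = 101 N.
d = 9.528 m
9.528 m × (1 in / 0.02540 m) = 375.1 in

375 in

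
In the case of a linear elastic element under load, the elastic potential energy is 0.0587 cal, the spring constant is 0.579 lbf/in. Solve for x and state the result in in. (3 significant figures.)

2.74 in

Rearranging U = ½k·x² for x: x = √(2U/k).
U = 0.0587 cal = 0.2456 J; k = 0.579 lbf/in = 101.4 N/m.
x = 0.06960 m
0.06960 m × (1 in / 0.02540 m) = 2.740 in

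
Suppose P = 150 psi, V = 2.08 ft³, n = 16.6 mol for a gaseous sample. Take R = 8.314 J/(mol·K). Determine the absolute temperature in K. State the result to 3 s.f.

441 K

From the ideal-gas law: T = PV/(nR).
P = 150 psi = 1.034×10^6 Pa; V = 2.08 ft³ = 0.05890 m³; n = 16.6 mol; R = 8.314 J/(mol·K).
T = 441.4 K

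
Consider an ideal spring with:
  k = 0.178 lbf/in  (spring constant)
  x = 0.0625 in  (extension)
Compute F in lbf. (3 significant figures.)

From Hooke's law: F = kx.
k = 0.178 lbf/in = 31.17 N/m; x = 0.0625 in = 0.001587 m.
F = 0.04949 N
0.04949 N × (1 lbf / 4.448 N) = 0.01112 lbf

0.0111 lbf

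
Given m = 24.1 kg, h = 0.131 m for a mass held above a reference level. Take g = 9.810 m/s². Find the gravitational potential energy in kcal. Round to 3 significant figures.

0.00740 kcal

Directly: PE = mgh.
m = 24.1 kg; h = 0.131 m; g = 9.810 m/s².
PE = 30.97 J
30.97 J × (1 kcal / 4184 J) = 0.007402 kcal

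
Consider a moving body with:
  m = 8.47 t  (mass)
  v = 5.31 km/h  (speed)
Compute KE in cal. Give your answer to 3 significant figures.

2200 cal

KE is given directly by: KE = ½mv².
m = 8.47 t = 8470 kg; v = 5.31 km/h = 1.475 m/s.
KE = 9214 J
9214 J × (1 cal / 4.184 J) = 2202 cal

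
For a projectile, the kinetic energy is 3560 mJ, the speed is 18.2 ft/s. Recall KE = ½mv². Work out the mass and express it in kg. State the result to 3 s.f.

0.231 kg

Rearranging KE = ½mv² for m: m = 2·KE/v².
KE = 3560 mJ = 3.560 J; v = 18.2 ft/s = 5.547 m/s.
m = 0.2314 kg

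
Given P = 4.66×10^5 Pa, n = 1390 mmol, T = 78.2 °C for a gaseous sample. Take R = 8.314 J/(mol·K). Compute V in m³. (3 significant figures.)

0.00871 m³

From the ideal-gas law: V = nRT/P.
P = 4.66×10^5 Pa; n = 1390 mmol = 1.390 mol; T = 78.2 °C = 351.3 K; R = 8.314 J/(mol·K).
V = 0.008713 m³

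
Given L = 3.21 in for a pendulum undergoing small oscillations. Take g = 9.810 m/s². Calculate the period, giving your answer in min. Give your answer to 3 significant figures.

T is given directly by: T = 2π√(L/g).
L = 3.21 in = 0.08153 m; g = 9.810 m/s².
T = 0.5728 s
0.5728 s × (1 min / 60.00 s) = 0.009547 min

0.00955 min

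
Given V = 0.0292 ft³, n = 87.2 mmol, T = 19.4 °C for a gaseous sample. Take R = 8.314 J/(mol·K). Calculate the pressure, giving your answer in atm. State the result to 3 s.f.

2.53 atm

Directly: P = nRT/V.
V = 0.0292 ft³ = 8.269×10^-4 m³; n = 87.2 mmol = 0.08720 mol; T = 19.4 °C = 292.5 K; R = 8.314 J/(mol·K).
P = 2.565×10^5 Pa
2.565×10^5 Pa × (1 atm / 1.013×10^5 Pa) = 2.532 atm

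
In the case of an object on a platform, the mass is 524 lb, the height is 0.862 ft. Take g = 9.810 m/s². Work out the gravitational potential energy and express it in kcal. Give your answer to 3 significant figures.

PE is given directly by: PE = mgh.
m = 524 lb = 237.7 kg; h = 0.862 ft = 0.2627 m; g = 9.810 m/s².
PE = 612.6 J  (the unit combination reduces to kg·m²/s² = J)
612.6 J × (1 kcal / 4184 J) = 0.1464 kcal

0.146 kcal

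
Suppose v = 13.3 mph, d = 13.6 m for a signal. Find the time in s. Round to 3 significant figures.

Rearranging v = d/t for t: t = d/v.
v = 13.3 mph = 5.946 m/s; d = 13.6 m.
t = 2.287 s

2.29 s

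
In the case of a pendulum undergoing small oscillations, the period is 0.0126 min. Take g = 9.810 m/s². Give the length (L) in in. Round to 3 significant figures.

5.59 in

Rearranging: L = g·(T/2π)².
T = 0.0126 min = 0.7560 s; g = 9.810 m/s².
L = 0.1420 m
0.1420 m × (1 in / 0.02540 m) = 5.591 in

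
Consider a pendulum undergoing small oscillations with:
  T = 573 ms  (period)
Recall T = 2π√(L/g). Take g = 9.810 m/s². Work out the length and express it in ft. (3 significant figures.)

Rearranging: L = g·(T/2π)².
T = 573 ms = 0.5730 s; g = 9.810 m/s².
L = 0.08159 m
0.08159 m × (1 ft / 0.3048 m) = 0.2677 ft

0.268 ft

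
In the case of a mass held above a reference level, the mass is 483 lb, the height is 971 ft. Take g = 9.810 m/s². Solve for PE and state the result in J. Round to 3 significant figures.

6.36×10^5 J

Directly: PE = mgh.
m = 483 lb = 219.1 kg; h = 971 ft = 296.0 m; g = 9.810 m/s².
PE = 6.361×10^5 J  (the unit combination reduces to kg·m²/s² = J)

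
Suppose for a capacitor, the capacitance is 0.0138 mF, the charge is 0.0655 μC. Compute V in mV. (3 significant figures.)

Rearranging C = Q/V for V: V = Q/C.
C = 0.0138 mF = 1.380×10^-5 F; Q = 0.0655 μC = 6.550×10^-8 C.
V = 0.004746 V  (the unit combination reduces to kg·m²/(A·s³) = V)
0.004746 V × (1 mV / 0.001000 V) = 4.746 mV

4.75 mV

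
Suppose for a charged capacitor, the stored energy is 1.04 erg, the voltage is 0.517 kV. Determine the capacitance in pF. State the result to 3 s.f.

Rearranging: C = 2E/V².
E = 1.04 erg = 1.040×10^-7 J; V = 0.517 kV = 517.0 V.
C = 7.782×10^-13 F
7.782×10^-13 F × (1 pF / 1.000×10^-12 F) = 0.7782 pF

0.778 pF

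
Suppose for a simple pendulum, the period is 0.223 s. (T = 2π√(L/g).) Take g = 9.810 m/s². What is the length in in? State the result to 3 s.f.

0.487 in

Rearranging T = 2π√(L/g) for L: L = g·(T/2π)².
T = 0.223 s; g = 9.810 m/s².
L = 0.01236 m
0.01236 m × (1 in / 0.02540 m) = 0.4865 in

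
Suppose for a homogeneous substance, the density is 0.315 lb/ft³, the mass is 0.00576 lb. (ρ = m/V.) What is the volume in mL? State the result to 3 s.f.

518 mL

Rearranging ρ = m/V for V: V = m/ρ.
ρ = 0.315 lb/ft³ = 5.046 kg/m³; m = 0.00576 lb = 0.002613 kg.
V = 5.178×10^-4 m³
5.178×10^-4 m³ × (1 mL / 1.000×10^-6 m³) = 517.8 mL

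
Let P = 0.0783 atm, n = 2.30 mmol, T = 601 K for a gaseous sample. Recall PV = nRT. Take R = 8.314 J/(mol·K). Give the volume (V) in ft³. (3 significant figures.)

0.0512 ft³

Solving PV = nRT for V: V = nRT/P.
P = 0.0783 atm = 7934 Pa; n = 2.30 mmol = 0.002300 mol; T = 601 K; R = 8.314 J/(mol·K).
V = 0.001449 m³
0.001449 m³ × (1 ft³ / 0.02832 m³) = 0.05116 ft³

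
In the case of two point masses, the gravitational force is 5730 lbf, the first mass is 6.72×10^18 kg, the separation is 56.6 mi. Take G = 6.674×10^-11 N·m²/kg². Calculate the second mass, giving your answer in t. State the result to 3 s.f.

472 t

Rearranging F = G·m₁·m₂/r² for m₂: m₂ = F·r²/(G·m₁).
F = 5730 lbf = 25488 N; m₁ = 6.72×10^18 kg; r = 56.6 mi = 91089 m; G = 6.674×10^-11 N·m²/kg².
m₂ = 4.715×10^5 kg
4.715×10^5 kg × (1 t / 1000 kg) = 471.5 t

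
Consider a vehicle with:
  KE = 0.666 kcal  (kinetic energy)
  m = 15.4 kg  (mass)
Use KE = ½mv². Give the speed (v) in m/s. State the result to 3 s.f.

19.0 m/s

Rearranging KE = ½mv² for v: v = √(2·KE/m).
KE = 0.666 kcal = 2787 J; m = 15.4 kg.
v = 19.02 m/s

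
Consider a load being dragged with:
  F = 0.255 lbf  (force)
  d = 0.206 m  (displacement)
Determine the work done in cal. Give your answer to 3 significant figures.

0.0558 cal

W is given directly by: W = F·d.
F = 0.255 lbf = 1.134 N; d = 0.206 m.
W = 0.2337 J
0.2337 J × (1 cal / 4.184 J) = 0.05585 cal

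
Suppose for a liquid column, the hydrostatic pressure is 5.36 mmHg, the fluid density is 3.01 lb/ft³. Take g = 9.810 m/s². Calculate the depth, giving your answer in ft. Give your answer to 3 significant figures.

4.96 ft

Solving P = ρ·g·h for h: h = P/(ρ·g).
P = 5.36 mmHg = 714.6 Pa; ρ = 3.01 lb/ft³ = 48.22 kg/m³; g = 9.810 m/s².
h = 1.511 m
1.511 m × (1 ft / 0.3048 m) = 4.957 ft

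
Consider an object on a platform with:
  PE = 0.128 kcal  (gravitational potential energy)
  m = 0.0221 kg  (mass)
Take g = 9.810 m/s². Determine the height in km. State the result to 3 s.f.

2.47 km

Rearranging PE = m·g·h for h: h = PE/(m·g).
PE = 0.128 kcal = 535.6 J; m = 0.0221 kg; g = 9.810 m/s².
h = 2470 m
2470 m × (1 km / 1000 m) = 2.470 km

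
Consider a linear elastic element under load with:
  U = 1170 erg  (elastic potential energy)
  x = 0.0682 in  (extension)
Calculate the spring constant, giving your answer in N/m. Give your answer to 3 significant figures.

78.0 N/m

Rearranging U = ½k·x² for k: k = 2U/x².
U = 1170 erg = 1.170×10^-4 J; x = 0.0682 in = 0.001732 m.
k = 77.98 N/m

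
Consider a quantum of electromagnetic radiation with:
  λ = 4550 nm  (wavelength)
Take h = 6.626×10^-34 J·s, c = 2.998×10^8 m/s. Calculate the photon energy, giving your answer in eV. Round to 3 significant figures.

Directly: E = hc/λ.
λ = 4550 nm = 4.550×10^-6 m; h = 6.626×10^-34 J·s; c = 2.998×10^8 m/s.
E = 4.366×10^-20 J
4.366×10^-20 J × (1 eV / 1.602×10^-19 J) = 0.2725 eV

0.272 eV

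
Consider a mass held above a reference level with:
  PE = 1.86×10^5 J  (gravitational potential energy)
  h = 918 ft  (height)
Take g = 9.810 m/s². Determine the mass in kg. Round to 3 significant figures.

Solving PE = m·g·h for m: m = PE/(g·h).
PE = 1.86×10^5 J; h = 918 ft = 279.8 m; g = 9.810 m/s².
m = 67.76 kg

67.8 kg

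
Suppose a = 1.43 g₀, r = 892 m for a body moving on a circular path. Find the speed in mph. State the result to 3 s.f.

Rearranging: v = √(a·r).
a = 1.43 g₀ = 14.02 m/s²; r = 892 m.
v = 111.8 m/s
111.8 m/s × (1 mph / 0.4470 m/s) = 250.2 mph

250 mph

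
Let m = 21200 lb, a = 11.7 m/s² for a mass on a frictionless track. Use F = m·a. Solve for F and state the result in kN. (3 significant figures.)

113 kN

From Newton's second law: F = m·a.
m = 21200 lb = 9616 kg; a = 11.7 m/s².
F = 1.125×10^5 N
1.125×10^5 N × (1 kN / 1000 N) = 112.5 kN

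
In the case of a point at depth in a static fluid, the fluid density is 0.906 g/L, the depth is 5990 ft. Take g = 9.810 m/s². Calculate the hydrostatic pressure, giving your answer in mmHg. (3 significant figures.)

Directly: P = ρgh.
ρ = 0.906 g/L = 0.9060 kg/m³; h = 5990 ft = 1826 m; g = 9.810 m/s².
P = 16227 Pa  (the unit combination reduces to kg/(m·s²) = Pa)
16227 Pa × (1 mmHg / 133.3 Pa) = 121.7 mmHg

122 mmHg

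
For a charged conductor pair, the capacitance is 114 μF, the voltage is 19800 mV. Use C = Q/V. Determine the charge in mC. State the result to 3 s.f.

Solving C = Q/V for Q: Q = CV.
C = 114 μF = 1.140×10^-4 F; V = 19800 mV = 19.80 V.
Q = 0.002257 C  (the unit combination reduces to A·s = C)
0.002257 C × (1 mC / 0.001000 C) = 2.257 mC

2.26 mC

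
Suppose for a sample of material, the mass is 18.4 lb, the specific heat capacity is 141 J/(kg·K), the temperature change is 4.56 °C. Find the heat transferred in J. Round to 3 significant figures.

Q is given directly by: Q = mcΔT.
m = 18.4 lb = 8.346 kg; c = 141 J/(kg·K); ΔT = 4.56 °C = 4.560 K.
Q = 5366 J

5370 J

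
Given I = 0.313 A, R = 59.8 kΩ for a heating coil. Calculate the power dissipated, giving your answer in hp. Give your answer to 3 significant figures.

7.86 hp

Directly: P = I²R.
I = 0.313 A; R = 59.8 kΩ = 59800 Ω.
P = 5859 W
5859 W × (1 hp / 745.7 W) = 7.856 hp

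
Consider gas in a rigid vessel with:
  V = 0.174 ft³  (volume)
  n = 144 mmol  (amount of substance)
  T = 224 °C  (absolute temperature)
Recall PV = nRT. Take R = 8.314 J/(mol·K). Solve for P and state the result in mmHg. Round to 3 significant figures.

P is given directly by: P = nRT/V.
V = 0.174 ft³ = 0.004927 m³; n = 144 mmol = 0.1440 mol; T = 224 °C = 497.1 K; R = 8.314 J/(mol·K).
P = 1.208×10^5 Pa
1.208×10^5 Pa × (1 mmHg / 133.3 Pa) = 906.1 mmHg

906 mmHg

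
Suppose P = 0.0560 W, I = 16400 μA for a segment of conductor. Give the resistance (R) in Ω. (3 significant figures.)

Rearranging P = I²R for R: R = P/I².
P = 0.0560 W; I = 16400 μA = 0.01640 A.
R = 208.2 Ω

208 Ω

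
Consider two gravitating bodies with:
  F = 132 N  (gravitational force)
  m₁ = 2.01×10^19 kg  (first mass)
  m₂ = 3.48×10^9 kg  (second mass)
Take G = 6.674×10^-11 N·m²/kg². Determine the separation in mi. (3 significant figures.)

Rearranging F = G·m₁·m₂/r² for r: r = √(G·m₁m₂/F).
F = 132 N; m₁ = 2.01×10^19 kg; m₂ = 3.48×10^9 kg; G = 6.674×10^-11 N·m²/kg².
r = 1.881×10^8 m
1.881×10^8 m × (1 mi / 1609 m) = 1.169×10^5 mi

1.17×10^5 mi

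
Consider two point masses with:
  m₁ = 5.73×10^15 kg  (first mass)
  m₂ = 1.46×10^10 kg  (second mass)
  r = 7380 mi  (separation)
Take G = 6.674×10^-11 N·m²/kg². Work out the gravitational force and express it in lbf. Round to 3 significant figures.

F is given directly by: F = Gm₁m₂/r².
m₁ = 5.73×10^15 kg; m₂ = 1.46×10^10 kg; r = 7380 mi = 1.188×10^7 m; G = 6.674×10^-11 N·m²/kg².
F = 39.58 N
39.58 N × (1 lbf / 4.448 N) = 8.898 lbf

8.90 lbf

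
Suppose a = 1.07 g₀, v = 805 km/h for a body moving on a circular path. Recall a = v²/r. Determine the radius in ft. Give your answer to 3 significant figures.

15600 ft

Solving a = v²/r for r: r = v²/a.
a = 1.07 g₀ = 10.49 m/s²; v = 805 km/h = 223.6 m/s.
r = 4765 m
4765 m × (1 ft / 0.3048 m) = 15634 ft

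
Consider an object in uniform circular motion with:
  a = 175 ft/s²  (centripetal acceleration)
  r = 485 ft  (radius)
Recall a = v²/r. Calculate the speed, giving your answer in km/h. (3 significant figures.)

320 km/h

Rearranging a = v²/r for v: v = √(a·r).
a = 175 ft/s² = 53.34 m/s²; r = 485 ft = 147.8 m.
v = 88.80 m/s
88.80 m/s × (1 km/h / 0.2778 m/s) = 319.7 km/h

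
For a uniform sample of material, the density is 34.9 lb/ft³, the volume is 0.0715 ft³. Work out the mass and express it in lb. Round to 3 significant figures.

2.50 lb

Rearranging ρ = m/V for m: m = ρV.
ρ = 34.9 lb/ft³ = 559.0 kg/m³; V = 0.0715 ft³ = 0.002025 m³.
m = 1.132 kg
1.132 kg × (1 lb / 0.4536 kg) = 2.495 lb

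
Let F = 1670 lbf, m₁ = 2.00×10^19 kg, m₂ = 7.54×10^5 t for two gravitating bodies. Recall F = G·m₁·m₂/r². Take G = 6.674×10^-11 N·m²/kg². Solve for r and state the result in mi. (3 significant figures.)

From Newton's law of gravitation: r = √(G·m₁m₂/F).
F = 1670 lbf = 7429 N; m₁ = 2.00×10^19 kg; m₂ = 7.54×10^5 t = 7.540×10^8 kg; G = 6.674×10^-11 N·m²/kg².
r = 1.164×10^7 m
1.164×10^7 m × (1 mi / 1609 m) = 7233 mi

7230 mi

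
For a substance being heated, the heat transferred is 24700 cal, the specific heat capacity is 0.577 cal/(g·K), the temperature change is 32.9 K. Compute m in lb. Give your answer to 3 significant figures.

2.87 lb

Rearranging: m = Q/(c·ΔT).
Q = 24700 cal = 1.033×10^5 J; c = 0.577 cal/(g·K) = 2414 J/(kg·K); ΔT = 32.9 K.
m = 1.301 kg
1.301 kg × (1 lb / 0.4536 kg) = 2.869 lb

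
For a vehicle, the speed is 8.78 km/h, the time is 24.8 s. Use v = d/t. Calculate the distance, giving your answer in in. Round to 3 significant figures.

2380 in

Solving v = d/t for d: d = v·t.
v = 8.78 km/h = 2.439 m/s; t = 24.8 s.
d = 60.48 m
60.48 m × (1 in / 0.02540 m) = 2381 in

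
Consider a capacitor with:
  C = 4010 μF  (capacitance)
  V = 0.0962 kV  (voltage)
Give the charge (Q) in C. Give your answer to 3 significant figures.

Rearranging C = Q/V for Q: Q = CV.
C = 4010 μF = 0.004010 F; V = 0.0962 kV = 96.20 V.
Q = 0.3858 C

0.386 C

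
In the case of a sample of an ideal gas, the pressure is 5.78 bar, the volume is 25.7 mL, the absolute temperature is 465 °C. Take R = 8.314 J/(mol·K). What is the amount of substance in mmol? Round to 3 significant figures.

2.42 mmol

From the ideal-gas law: n = PV/(RT).
P = 5.78 bar = 5.780×10^5 Pa; V = 25.7 mL = 2.570×10^-5 m³; T = 465 °C = 738.1 K; R = 8.314 J/(mol·K).
n = 0.002421 mol
0.002421 mol × (1 mmol / 0.001000 mol) = 2.421 mmol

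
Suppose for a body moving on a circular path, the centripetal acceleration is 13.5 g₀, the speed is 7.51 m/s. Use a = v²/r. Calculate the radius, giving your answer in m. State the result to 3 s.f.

Solving a = v²/r for r: r = v²/a.
a = 13.5 g₀ = 132.4 m/s²; v = 7.51 m/s.
r = 0.4260 m

0.426 m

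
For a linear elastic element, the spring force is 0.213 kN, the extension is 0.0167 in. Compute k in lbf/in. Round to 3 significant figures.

Rearranging: k = F/x.
F = 0.213 kN = 213.0 N; x = 0.0167 in = 4.242×10^-4 m.
k = 5.021×10^5 N/m
5.021×10^5 N/m × (1 lbf/in / 175.1 N/m) = 2867 lbf/in

2870 lbf/in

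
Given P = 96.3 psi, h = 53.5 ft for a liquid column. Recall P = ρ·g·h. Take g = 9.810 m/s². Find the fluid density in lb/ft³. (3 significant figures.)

Rearranging P = ρ·g·h for ρ: ρ = P/(g·h).
P = 96.3 psi = 6.640×10^5 Pa; h = 53.5 ft = 16.31 m; g = 9.810 m/s².
ρ = 4151 kg/m³
4151 kg/m³ × (1 lb/ft³ / 16.02 kg/m³) = 259.1 lb/ft³

259 lb/ft³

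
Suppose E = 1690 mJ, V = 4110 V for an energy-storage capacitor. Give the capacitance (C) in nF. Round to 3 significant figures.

200 nF

Solving E = ½C·V² for C: C = 2E/V².
E = 1690 mJ = 1.690 J; V = 4110 V.
C = 2.001×10^-7 F
2.001×10^-7 F × (1 nF / 1.000×10^-9 F) = 200.1 nF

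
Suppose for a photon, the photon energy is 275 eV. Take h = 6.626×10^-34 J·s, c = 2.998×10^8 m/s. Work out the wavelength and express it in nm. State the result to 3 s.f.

Rearranging: λ = hc/E.
E = 275 eV = 4.406×10^-17 J; h = 6.626×10^-34 J·s; c = 2.998×10^8 m/s.
λ = 4.509×10^-9 m
4.509×10^-9 m × (1 nm / 1.000×10^-9 m) = 4.509 nm

4.51 nm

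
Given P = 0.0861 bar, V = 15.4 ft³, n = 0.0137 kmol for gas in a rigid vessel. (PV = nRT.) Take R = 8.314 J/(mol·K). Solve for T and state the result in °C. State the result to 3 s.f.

Solving PV = nRT for T: T = PV/(nR).
P = 0.0861 bar = 8610 Pa; V = 15.4 ft³ = 0.4361 m³; n = 0.0137 kmol = 13.70 mol; R = 8.314 J/(mol·K).
T = 32.96 K
32.96 K − 273.15 = -240.2 °C

-240 °C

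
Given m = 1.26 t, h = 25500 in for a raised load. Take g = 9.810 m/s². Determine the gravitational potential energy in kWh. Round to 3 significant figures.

Directly: PE = mgh.
m = 1.26 t = 1260 kg; h = 25500 in = 647.7 m; g = 9.810 m/s².
PE = 8.006×10^6 J  (the unit combination reduces to kg·m²/s² = J)
8.006×10^6 J × (1 kWh / 3.600×10^6 J) = 2.224 kWh

2.22 kWh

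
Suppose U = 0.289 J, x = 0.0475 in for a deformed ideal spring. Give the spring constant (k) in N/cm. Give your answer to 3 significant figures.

3970 N/cm

Rearranging: k = 2U/x².
U = 0.289 J; x = 0.0475 in = 0.001206 m.
k = 3.971×10^5 N/m
3.971×10^5 N/m × (1 N/cm / 100.0 N/m) = 3971 N/cm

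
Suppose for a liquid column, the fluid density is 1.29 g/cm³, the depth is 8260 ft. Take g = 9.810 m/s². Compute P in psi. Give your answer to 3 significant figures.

P is given directly by: P = ρgh.
ρ = 1.29 g/cm³ = 1290 kg/m³; h = 8260 ft = 2518 m; g = 9.810 m/s².
P = 3.186×10^7 Pa
3.186×10^7 Pa × (1 psi / 6895 Pa) = 4621 psi

4620 psi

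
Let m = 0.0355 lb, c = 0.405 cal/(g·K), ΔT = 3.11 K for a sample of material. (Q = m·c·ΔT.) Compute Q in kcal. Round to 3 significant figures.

Directly: Q = mcΔT.
m = 0.0355 lb = 0.01610 kg; c = 0.405 cal/(g·K) = 1695 J/(kg·K); ΔT = 3.11 K.
Q = 84.86 J
84.86 J × (1 kcal / 4184 J) = 0.02028 kcal

0.0203 kcal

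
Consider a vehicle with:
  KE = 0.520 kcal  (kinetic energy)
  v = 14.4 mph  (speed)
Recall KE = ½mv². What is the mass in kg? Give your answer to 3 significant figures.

Solving KE = ½mv² for m: m = 2·KE/v².
KE = 0.520 kcal = 2176 J; v = 14.4 mph = 6.437 m/s.
m = 105.0 kg

105 kg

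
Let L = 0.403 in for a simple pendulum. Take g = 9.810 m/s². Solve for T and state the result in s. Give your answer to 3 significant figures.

0.203 s

Directly: T = 2π√(L/g).
L = 0.403 in = 0.01024 m; g = 9.810 m/s².
T = 0.2030 s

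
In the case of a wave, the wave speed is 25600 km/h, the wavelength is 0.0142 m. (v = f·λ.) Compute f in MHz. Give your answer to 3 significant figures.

0.501 MHz

Rearranging v = f·λ for f: f = v/λ.
v = 25600 km/h = 7111 m/s; λ = 0.0142 m.
f = 5.008×10^5 Hz
5.008×10^5 Hz × (1 MHz / 1.000×10^6 Hz) = 0.5008 MHz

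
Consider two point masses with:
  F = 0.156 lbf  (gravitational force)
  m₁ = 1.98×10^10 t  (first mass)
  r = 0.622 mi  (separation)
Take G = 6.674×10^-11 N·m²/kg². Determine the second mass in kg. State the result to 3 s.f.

526 kg

Rearranging F = G·m₁·m₂/r² for m₂: m₂ = F·r²/(G·m₁).
F = 0.156 lbf = 0.6939 N; m₁ = 1.98×10^10 t = 1.980×10^13 kg; r = 0.622 mi = 1001 m; G = 6.674×10^-11 N·m²/kg².
m₂ = 526.2 kg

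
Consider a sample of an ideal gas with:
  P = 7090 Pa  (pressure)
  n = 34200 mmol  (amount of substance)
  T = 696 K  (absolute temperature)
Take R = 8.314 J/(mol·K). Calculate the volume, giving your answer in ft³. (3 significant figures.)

Rearranging PV = nRT for V: V = nRT/P.
P = 7090 Pa; n = 34200 mmol = 34.20 mol; T = 696 K; R = 8.314 J/(mol·K).
V = 27.91 m³
27.91 m³ × (1 ft³ / 0.02832 m³) = 985.7 ft³

986 ft³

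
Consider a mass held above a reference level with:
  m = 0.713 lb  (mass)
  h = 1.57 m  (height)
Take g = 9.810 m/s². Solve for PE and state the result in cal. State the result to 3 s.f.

PE is given directly by: PE = mgh.
m = 0.713 lb = 0.3234 kg; h = 1.57 m; g = 9.810 m/s².
PE = 4.981 J
4.981 J × (1 cal / 4.184 J) = 1.191 cal

1.19 cal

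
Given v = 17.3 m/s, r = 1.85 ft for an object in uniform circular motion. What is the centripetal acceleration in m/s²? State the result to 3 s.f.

a is given directly by: a = v²/r.
v = 17.3 m/s; r = 1.85 ft = 0.5639 m.
a = 530.8 m/s²

531 m/s²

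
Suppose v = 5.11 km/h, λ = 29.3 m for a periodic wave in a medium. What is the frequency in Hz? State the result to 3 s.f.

Solving v = f·λ for f: f = v/λ.
v = 5.11 km/h = 1.419 m/s; λ = 29.3 m.
f = 0.04845 Hz

0.0484 Hz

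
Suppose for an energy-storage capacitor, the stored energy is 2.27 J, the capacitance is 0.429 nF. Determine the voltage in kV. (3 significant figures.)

Rearranging E = ½C·V² for V: V = √(2E/C).
E = 2.27 J; C = 0.429 nF = 4.290×10^-10 F.
V = 1.029×10^5 V
1.029×10^5 V × (1 kV / 1000 V) = 102.9 kV

103 kV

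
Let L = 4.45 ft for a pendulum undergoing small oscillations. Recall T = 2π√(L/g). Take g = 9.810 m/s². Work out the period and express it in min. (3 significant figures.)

Directly: T = 2π√(L/g).
L = 4.45 ft = 1.356 m; g = 9.810 m/s².
T = 2.336 s
2.336 s × (1 min / 60.00 s) = 0.03894 min

0.0389 min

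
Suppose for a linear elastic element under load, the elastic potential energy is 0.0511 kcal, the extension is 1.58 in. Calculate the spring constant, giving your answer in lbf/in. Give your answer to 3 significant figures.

Rearranging U = ½k·x² for k: k = 2U/x².
U = 0.0511 kcal = 213.8 J; x = 1.58 in = 0.04013 m.
k = 2.655×10^5 N/m
2.655×10^5 N/m × (1 lbf/in / 175.1 N/m) = 1516 lbf/in

1520 lbf/in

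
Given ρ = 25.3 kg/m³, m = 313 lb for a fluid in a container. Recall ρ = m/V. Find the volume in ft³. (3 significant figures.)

198 ft³

Rearranging ρ = m/V for V: V = m/ρ.
ρ = 25.3 kg/m³; m = 313 lb = 142.0 kg.
V = 5.612 m³
5.612 m³ × (1 ft³ / 0.02832 m³) = 198.2 ft³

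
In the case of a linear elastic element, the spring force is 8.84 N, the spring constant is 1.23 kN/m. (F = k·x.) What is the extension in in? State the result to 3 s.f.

Rearranging F = k·x for x: x = F/k.
F = 8.84 N; k = 1.23 kN/m = 1230 N/m.
x = 0.007187 m
0.007187 m × (1 in / 0.02540 m) = 0.2830 in

0.283 in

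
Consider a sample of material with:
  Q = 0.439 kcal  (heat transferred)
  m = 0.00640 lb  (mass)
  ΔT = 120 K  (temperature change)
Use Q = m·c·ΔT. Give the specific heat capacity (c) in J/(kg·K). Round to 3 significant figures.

Rearranging: c = Q/(m·ΔT).
Q = 0.439 kcal = 1837 J; m = 0.00640 lb = 0.002903 kg; ΔT = 120 K.
c = 5273 J/(kg·K)

5270 J/(kg·K)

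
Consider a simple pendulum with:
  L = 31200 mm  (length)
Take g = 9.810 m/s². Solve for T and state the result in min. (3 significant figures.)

T is given directly by: T = 2π√(L/g).
L = 31200 mm = 31.20 m; g = 9.810 m/s².
T = 11.21 s
11.21 s × (1 min / 60.00 s) = 0.1868 min

0.187 min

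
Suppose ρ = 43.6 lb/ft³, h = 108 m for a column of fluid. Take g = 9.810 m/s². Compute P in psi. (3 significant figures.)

Directly: P = ρgh.
ρ = 43.6 lb/ft³ = 698.4 kg/m³; h = 108 m; g = 9.810 m/s².
P = 7.399×10^5 Pa
7.399×10^5 Pa × (1 psi / 6895 Pa) = 107.3 psi

107 psi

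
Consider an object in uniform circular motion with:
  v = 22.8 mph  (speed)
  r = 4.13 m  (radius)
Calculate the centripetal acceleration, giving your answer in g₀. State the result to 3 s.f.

2.57 g₀

a is given directly by: a = v²/r.
v = 22.8 mph = 10.19 m/s; r = 4.13 m.
a = 25.15 m/s²
25.15 m/s² × (1 g₀ / 9.807 m/s²) = 2.565 g₀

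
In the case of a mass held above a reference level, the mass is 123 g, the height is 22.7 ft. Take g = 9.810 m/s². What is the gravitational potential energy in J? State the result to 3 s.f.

Directly: PE = mgh.
m = 123 g = 0.1230 kg; h = 22.7 ft = 6.919 m; g = 9.810 m/s².
PE = 8.349 J  (the unit combination reduces to kg·m²/s² = J)

8.35 J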